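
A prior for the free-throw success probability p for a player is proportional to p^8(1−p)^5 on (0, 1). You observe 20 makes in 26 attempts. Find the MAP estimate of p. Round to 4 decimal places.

p̂_MAP = 0.7179

The prior density ∝ p^8(1−p)^5 is the kernel of Beta(9, 6).
Data: 20 successes in 26 trials. The binomial likelihood contributes p^20(1−p)^6, so the posterior is Beta(9+20, 6+6) = Beta(29, 12).
For Beta(a, b) with a, b > 1 the mode is (a−1)/(a+b−2) = 28/39 ≈ 0.7179.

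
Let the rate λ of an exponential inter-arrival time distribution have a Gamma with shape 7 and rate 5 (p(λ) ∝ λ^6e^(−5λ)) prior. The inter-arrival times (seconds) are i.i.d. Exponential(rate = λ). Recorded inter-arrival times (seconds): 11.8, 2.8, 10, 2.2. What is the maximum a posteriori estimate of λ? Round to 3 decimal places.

The Exponential(rate=λ) likelihood is ∝ λ^n e^(−λΣtᵢ). Here n = 4 and Σtᵢ = 11.8 + 2.8 + 10 + 2.2 = 26.8.
Posterior ∝ λ^6e^(−5λ) · λ^4e^(−26.8λ) = λ^10e^(−31.8λ), i.e. Gamma(11, 31.8).
Mode = (a−1)/b = 10/31.8 ≈ 0.314.

λ̂_MAP = 0.314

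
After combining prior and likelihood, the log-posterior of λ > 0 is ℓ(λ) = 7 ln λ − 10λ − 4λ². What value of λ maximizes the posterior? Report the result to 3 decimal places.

λ̂_MAP = 0.500

ℓ'(λ) = 7/λ − 10 − 8λ. Setting this to zero and multiplying by λ: 8λ² + 10λ − 7 = 0.
λ = (−10 + √(10² + 4·8·7)) / (2·8) = (−10 + √324) / 16 = (−10 + 18)/16 = 1/2.
ℓ''(λ) = −7/λ² − 8 < 0, confirming a maximum.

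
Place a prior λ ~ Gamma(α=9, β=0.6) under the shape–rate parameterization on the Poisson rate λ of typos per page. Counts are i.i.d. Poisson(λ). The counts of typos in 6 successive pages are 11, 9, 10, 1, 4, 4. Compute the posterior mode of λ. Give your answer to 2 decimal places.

Σxᵢ = 11+9+10+1+4+4 = 39, with n = 6.
Posterior ∝ λ^8e^(−0.6λ) · λ^39e^(−6λ) = λ^47e^(−6.6λ), i.e. Gamma(shape=48, rate=6.6).
The mode of a Gamma(a, b) with a ≥ 1 (shape–rate) is (a−1)/b = 47/6.6 ≈ 7.12.

λ̂_MAP = 7.12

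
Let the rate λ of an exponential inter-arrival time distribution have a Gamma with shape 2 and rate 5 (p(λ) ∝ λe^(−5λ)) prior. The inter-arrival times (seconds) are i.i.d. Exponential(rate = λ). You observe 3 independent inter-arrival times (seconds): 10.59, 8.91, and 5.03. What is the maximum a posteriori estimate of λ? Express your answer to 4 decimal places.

λ̂_MAP = 0.1355

The Exponential(rate=λ) likelihood is ∝ λ^n e^(−λΣtᵢ). Here n = 3 and Σtᵢ = 10.59 + 8.91 + 5.03 = 24.53.
Posterior ∝ λe^(−5λ) · λ^3e^(−24.53λ) = λ^4e^(−29.53λ), i.e. Gamma(5, 29.53).
Mode = (a−1)/b = 4/29.53 ≈ 0.1355.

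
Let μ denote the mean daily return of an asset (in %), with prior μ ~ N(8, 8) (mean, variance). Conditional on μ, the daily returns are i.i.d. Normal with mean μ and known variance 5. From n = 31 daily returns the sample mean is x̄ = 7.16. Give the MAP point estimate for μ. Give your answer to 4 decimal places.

n = 31, x̄ = 7.16.
For a Normal prior and Normal likelihood with known variance, the posterior is Normal; its mode equals its mean, the precision-weighted average.
Prior precision 1/σ₀² = 1/8 = 0.125; data precision n/σ² = 31/5 = 6.2.
μ̂ = (0.125·8 + 6.2·7.16) / (0.125 + 6.2) = 45.392/6.325 = 45392/6325 ≈ 7.1766.

μ̂_MAP = 7.1766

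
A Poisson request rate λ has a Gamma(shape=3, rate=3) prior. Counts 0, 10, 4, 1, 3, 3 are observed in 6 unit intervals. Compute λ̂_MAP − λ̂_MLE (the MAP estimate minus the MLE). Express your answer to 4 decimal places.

MAP − MLE = -0.9444

Σxᵢ = 21. Posterior is Gamma(24, 9); MAP = (24−1)/9 = 23/9 ≈ 2.55556.
MLE = x̄ = 21/6 ≈ 3.50000.
Difference = 23/9 − 21/6 = -17/18 ≈ -0.9444.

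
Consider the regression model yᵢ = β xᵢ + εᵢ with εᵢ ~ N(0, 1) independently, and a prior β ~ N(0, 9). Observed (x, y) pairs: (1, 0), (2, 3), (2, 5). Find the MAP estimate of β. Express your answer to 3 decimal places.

log p(β | y) = −Σ(yᵢ − βxᵢ)²/(2·1) − β²/(2·9) + const.
Setting the derivative to zero: Σxᵢ(yᵢ − βxᵢ)/1 − β/9 = 0, so β = Σxᵢyᵢ / (Σxᵢ² + σ²/τ²).
Σxᵢyᵢ = 1·0 + 2·3 + 2·5 = 16; Σxᵢ² = 9; σ²/τ² = 1/9.
β̂_MAP = 16 / (9 + 1/9) = 16/(82/9) = 72/41 ≈ 1.756.

β̂_MAP = 1.756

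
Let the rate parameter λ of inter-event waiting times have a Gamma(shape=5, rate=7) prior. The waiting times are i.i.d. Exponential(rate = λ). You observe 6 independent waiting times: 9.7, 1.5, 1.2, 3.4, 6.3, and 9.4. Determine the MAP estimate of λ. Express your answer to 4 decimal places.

The Exponential(rate=λ) likelihood is ∝ λ^n e^(−λΣtᵢ). Here n = 6 and Σtᵢ = 9.7 + 1.5 + 1.2 + 3.4 + 6.3 + 9.4 = 31.5.
Posterior ∝ λ^4e^(−7λ) · λ^6e^(−31.5λ) = λ^10e^(−38.5λ), i.e. Gamma(11, 38.5).
Mode = (a−1)/b = 10/38.5 ≈ 0.2597.

λ̂_MAP = 0.2597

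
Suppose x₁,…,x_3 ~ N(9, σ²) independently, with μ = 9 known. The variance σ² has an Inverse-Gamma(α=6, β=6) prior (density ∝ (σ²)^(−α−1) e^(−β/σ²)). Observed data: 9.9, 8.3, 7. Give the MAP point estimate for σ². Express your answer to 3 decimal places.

Sum of squared deviations about the known mean: SS = (9.9−9)² + (8.3−9)² + (7−9)² = 5.3.
The Normal likelihood contributes (σ²)^(−n/2) exp(−SS/(2σ²)), so the posterior is Inverse-Gamma(α + n/2, β + SS/2) = Inverse-Gamma(7.5, 8.65).
The mode of Inverse-Gamma(a, b) is b/(a+1) = 8.65/8.5 ≈ 1.018.

σ̂²_MAP = 1.018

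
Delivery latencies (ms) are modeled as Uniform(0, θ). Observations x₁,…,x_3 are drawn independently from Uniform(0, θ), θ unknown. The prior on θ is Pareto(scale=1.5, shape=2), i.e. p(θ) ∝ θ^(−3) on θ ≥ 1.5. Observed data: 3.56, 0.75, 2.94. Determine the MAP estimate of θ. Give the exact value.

θ̂_MAP = 3.56

The Uniform(0, θ) likelihood is θ^(−n) for θ ≥ max(xᵢ), zero otherwise. Here max(xᵢ) = 3.56.
Posterior ∝ θ^(−3) · θ^(−3) = θ^(−6) on θ ≥ max(1.5, 3.56) = 3.56.
This density is strictly decreasing in θ, so the posterior mode lies at the lower boundary of the support.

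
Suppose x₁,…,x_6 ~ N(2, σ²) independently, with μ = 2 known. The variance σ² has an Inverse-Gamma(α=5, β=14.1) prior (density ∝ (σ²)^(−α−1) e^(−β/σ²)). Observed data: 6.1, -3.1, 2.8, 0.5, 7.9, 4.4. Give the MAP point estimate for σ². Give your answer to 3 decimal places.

Sum of squared deviations about the known mean: SS = (6.1−2)² + (-3.1−2)² + (2.8−2)² + (0.5−2)² + (7.9−2)² + (4.4−2)² = 86.28.
The Normal likelihood contributes (σ²)^(−n/2) exp(−SS/(2σ²)), so the posterior is Inverse-Gamma(α + n/2, β + SS/2) = Inverse-Gamma(8, 57.24).
The mode of Inverse-Gamma(a, b) is b/(a+1) = 57.24/9 ≈ 6.360.

σ̂²_MAP = 6.360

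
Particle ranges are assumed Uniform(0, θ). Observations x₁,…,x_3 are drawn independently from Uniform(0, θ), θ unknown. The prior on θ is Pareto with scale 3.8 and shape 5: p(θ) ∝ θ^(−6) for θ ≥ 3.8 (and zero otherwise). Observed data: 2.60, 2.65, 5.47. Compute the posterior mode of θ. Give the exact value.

The Uniform(0, θ) likelihood is θ^(−n) for θ ≥ max(xᵢ), zero otherwise. Here max(xᵢ) = 5.47.
Posterior ∝ θ^(−6) · θ^(−3) = θ^(−9) on θ ≥ max(3.8, 5.47) = 5.47.
This density is strictly decreasing in θ, so the posterior mode lies at the lower boundary of the support.

θ̂_MAP = 5.47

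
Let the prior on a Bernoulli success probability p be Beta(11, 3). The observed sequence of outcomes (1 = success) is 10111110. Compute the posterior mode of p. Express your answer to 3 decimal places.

p̂_MAP = 0.800

Prior: Beta(11, 3).
Data: 6 successes in 8 trials (from the sequence). The binomial likelihood contributes p^6(1−p)^2, so the posterior is Beta(11+6, 3+2) = Beta(17, 5).
For Beta(a, b) with a, b > 1 the mode is (a−1)/(a+b−2) = 16/20 ≈ 0.800.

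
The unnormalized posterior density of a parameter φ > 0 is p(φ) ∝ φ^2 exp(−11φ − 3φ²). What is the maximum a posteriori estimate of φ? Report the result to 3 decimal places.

ℓ'(φ) = 2/φ − 11 − 6φ. Setting this to zero and multiplying by φ: 6φ² + 11φ − 2 = 0.
φ = (−11 + √(11² + 4·6·2)) / (2·6) = (−11 + √169) / 12 = (−11 + 13)/12 = 1/6.
ℓ''(φ) = −2/φ² − 6 < 0, confirming a maximum.

φ̂_MAP = 0.167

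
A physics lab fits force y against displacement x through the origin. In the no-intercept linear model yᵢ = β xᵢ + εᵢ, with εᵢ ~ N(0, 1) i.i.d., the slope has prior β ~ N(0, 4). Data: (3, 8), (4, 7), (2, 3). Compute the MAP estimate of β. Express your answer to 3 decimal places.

log p(β | y) = −Σ(yᵢ − βxᵢ)²/(2·1) − β²/(2·4) + const.
Setting the derivative to zero: Σxᵢ(yᵢ − βxᵢ)/1 − β/4 = 0, so β = Σxᵢyᵢ / (Σxᵢ² + σ²/τ²).
Σxᵢyᵢ = 3·8 + 4·7 + 2·3 = 58; Σxᵢ² = 29; σ²/τ² = 0.25.
β̂_MAP = 58 / (29 + 0.25) = 58/29.25 ≈ 1.983.

β̂_MAP = 1.983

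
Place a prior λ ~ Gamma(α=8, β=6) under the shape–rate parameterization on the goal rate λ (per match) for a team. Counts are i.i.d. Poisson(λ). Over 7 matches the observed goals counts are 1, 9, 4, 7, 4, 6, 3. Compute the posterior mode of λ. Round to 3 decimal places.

Σxᵢ = 1+9+4+7+4+6+3 = 34, with n = 7.
Posterior ∝ λ^7e^(−6λ) · λ^34e^(−7λ) = λ^41e^(−13λ), i.e. Gamma(shape=42, rate=13).
The mode of a Gamma(a, b) with a ≥ 1 (shape–rate) is (a−1)/b = 41/13 ≈ 3.154.

λ̂_MAP = 3.154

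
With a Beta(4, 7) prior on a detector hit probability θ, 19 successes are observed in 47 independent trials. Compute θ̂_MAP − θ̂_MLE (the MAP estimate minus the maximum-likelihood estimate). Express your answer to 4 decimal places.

MAP − MLE = -0.0114

Posterior is Beta(23, 35); MAP = (23−1)/(58−2) = 22/56 ≈ 0.39286.
MLE ignores the prior: θ̂_MLE = k/n = 19/47 ≈ 0.40426.
Difference = 22/56 − 19/47 = -15/1316 ≈ -0.0114.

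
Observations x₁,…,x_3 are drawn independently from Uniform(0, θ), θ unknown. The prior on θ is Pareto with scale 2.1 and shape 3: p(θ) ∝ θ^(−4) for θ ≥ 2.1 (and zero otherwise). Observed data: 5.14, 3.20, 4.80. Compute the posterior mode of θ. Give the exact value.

θ̂_MAP = 5.14

The Uniform(0, θ) likelihood is θ^(−n) for θ ≥ max(xᵢ), zero otherwise. Here max(xᵢ) = 5.14.
Posterior ∝ θ^(−4) · θ^(−3) = θ^(−7) on θ ≥ max(2.1, 5.14) = 5.14.
This density is strictly decreasing in θ, so the posterior mode lies at the lower boundary of the support.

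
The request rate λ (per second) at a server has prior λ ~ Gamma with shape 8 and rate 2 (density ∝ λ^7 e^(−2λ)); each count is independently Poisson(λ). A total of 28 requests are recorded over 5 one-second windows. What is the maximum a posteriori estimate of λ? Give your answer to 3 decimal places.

Σxᵢ = 28, n = 5.
Posterior ∝ λ^7e^(−2λ) · λ^28e^(−5λ) = λ^35e^(−7λ), i.e. Gamma(shape=36, rate=7).
The mode of a Gamma(a, b) with a ≥ 1 (shape–rate) is (a−1)/b = 35/7 ≈ 5.000.

λ̂_MAP = 5.000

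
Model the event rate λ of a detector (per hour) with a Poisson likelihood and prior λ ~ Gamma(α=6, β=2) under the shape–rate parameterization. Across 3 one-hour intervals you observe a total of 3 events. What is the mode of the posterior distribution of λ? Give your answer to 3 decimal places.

Σxᵢ = 3, n = 3.
Posterior ∝ λ^5e^(−2λ) · λ^3e^(−3λ) = λ^8e^(−5λ), i.e. Gamma(shape=9, rate=5).
The mode of a Gamma(a, b) with a ≥ 1 (shape–rate) is (a−1)/b = 8/5 ≈ 1.600.

λ̂_MAP = 1.600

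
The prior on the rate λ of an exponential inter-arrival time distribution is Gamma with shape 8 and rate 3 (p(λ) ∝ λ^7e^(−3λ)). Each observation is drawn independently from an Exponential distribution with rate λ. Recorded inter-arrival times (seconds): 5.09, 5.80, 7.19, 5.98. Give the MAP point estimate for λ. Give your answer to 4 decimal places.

λ̂_MAP = 0.4065

The Exponential(rate=λ) likelihood is ∝ λ^n e^(−λΣtᵢ). Here n = 4 and Σtᵢ = 5.09 + 5.80 + 7.19 + 5.98 = 24.06.
Posterior ∝ λ^7e^(−3λ) · λ^4e^(−24.06λ) = λ^11e^(−27.06λ), i.e. Gamma(12, 27.06).
Mode = (a−1)/b = 11/27.06 ≈ 0.4065.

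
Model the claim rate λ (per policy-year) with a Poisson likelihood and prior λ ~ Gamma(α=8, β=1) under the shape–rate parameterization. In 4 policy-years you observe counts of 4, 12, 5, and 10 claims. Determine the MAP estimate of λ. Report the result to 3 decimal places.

Σxᵢ = 4+12+5+10 = 31, with n = 4.
Posterior ∝ λ^7e^(−1λ) · λ^31e^(−4λ) = λ^38e^(−5λ), i.e. Gamma(shape=39, rate=5).
The mode of a Gamma(a, b) with a ≥ 1 (shape–rate) is (a−1)/b = 38/5 ≈ 7.600.

λ̂_MAP = 7.600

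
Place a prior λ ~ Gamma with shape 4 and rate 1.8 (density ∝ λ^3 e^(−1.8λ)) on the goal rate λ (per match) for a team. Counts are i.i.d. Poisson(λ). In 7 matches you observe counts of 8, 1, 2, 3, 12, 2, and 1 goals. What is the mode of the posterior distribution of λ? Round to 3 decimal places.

λ̂_MAP = 3.636

Σxᵢ = 8+1+2+3+12+2+1 = 29, with n = 7.
Posterior ∝ λ^3e^(−1.8λ) · λ^29e^(−7λ) = λ^32e^(−8.8λ), i.e. Gamma(shape=33, rate=8.8).
The mode of a Gamma(a, b) with a ≥ 1 (shape–rate) is (a−1)/b = 32/8.8 ≈ 3.636.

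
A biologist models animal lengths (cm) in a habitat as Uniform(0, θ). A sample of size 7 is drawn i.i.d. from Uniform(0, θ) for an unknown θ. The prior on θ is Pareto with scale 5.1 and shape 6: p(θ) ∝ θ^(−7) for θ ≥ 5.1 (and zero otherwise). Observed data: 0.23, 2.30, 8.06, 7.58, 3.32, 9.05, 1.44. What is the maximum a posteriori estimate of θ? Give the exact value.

θ̂_MAP = 9.05

The Uniform(0, θ) likelihood is θ^(−n) for θ ≥ max(xᵢ), zero otherwise. Here max(xᵢ) = 9.05.
Posterior ∝ θ^(−7) · θ^(−7) = θ^(−14) on θ ≥ max(5.1, 9.05) = 9.05.
This density is strictly decreasing in θ, so the posterior mode lies at the lower boundary of the support.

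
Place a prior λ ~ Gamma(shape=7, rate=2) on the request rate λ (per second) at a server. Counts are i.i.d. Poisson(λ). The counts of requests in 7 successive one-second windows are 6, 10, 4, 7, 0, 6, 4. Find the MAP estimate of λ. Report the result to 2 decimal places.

λ̂_MAP = 4.78

Σxᵢ = 6+10+4+7+0+6+4 = 37, with n = 7.
Posterior ∝ λ^6e^(−2λ) · λ^37e^(−7λ) = λ^43e^(−9λ), i.e. Gamma(shape=44, rate=9).
The mode of a Gamma(a, b) with a ≥ 1 (shape–rate) is (a−1)/b = 43/9 ≈ 4.78.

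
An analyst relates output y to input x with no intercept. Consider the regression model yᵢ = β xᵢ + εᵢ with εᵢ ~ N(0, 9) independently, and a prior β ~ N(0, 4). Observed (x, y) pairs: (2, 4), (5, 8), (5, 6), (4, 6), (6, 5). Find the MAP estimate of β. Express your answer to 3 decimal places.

β̂_MAP = 1.219

log p(β | y) = −Σ(yᵢ − βxᵢ)²/(2·9) − β²/(2·4) + const.
Setting the derivative to zero: Σxᵢ(yᵢ − βxᵢ)/9 − β/4 = 0, so β = Σxᵢyᵢ / (Σxᵢ² + σ²/τ²).
Σxᵢyᵢ = 2·4 + 5·8 + 5·6 + 4·6 + 6·5 = 132; Σxᵢ² = 106; σ²/τ² = 2.25.
β̂_MAP = 132 / (106 + 2.25) = 132/108.25 ≈ 1.219.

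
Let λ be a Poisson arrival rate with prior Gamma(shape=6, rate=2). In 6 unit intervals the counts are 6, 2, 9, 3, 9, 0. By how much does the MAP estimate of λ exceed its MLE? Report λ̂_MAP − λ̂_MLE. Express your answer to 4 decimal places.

Σxᵢ = 29. Posterior is Gamma(35, 8); MAP = (35−1)/8 = 34/8 ≈ 4.25000.
MLE = x̄ = 29/6 ≈ 4.83333.
Difference = 34/8 − 29/6 = -7/12 ≈ -0.5833.

MAP − MLE = -0.5833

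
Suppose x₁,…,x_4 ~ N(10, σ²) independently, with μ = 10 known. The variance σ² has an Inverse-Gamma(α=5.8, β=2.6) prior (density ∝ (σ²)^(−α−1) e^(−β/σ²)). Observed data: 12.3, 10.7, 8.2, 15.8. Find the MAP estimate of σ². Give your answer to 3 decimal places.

Sum of squared deviations about the known mean: SS = (12.3−10)² + (10.7−10)² + (8.2−10)² + (15.8−10)² = 42.66.
The Normal likelihood contributes (σ²)^(−n/2) exp(−SS/(2σ²)), so the posterior is Inverse-Gamma(α + n/2, β + SS/2) = Inverse-Gamma(7.8, 23.93).
The mode of Inverse-Gamma(a, b) is b/(a+1) = 23.93/8.8 ≈ 2.719.

σ̂²_MAP = 2.719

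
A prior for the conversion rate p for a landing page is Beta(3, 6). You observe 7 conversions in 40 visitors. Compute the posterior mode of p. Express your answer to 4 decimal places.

p̂_MAP = 0.1915

Prior: Beta(3, 6).
Data: 7 successes in 40 trials. The binomial likelihood contributes p^7(1−p)^33, so the posterior is Beta(3+7, 6+33) = Beta(10, 39).
For Beta(a, b) with a, b > 1 the mode is (a−1)/(a+b−2) = 9/47 ≈ 0.1915.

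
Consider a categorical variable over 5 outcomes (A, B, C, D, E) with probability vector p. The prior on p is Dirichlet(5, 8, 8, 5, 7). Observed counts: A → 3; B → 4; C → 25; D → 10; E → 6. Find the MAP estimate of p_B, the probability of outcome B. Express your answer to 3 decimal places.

The posterior is Dirichlet(αᵢ + nᵢ) = Dirichlet(8, 12, 33, 15, 13).
For a Dirichlet(a₁,…,a_K) with all aᵢ > 1, the mode has j-th component (aⱼ − 1)/(Σaᵢ − K).
Here Σaᵢ = 81 and K = 5, so p_B = (12 − 1)/(81 − 5) = 11/76 ≈ 0.145.

MAP estimate of p_B = 0.145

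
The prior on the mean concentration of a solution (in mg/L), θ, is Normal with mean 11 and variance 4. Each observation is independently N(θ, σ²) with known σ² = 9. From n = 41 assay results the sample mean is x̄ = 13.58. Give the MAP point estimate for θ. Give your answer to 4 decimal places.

n = 41, x̄ = 13.58.
For a Normal prior and Normal likelihood with known variance, the posterior is Normal; its mode equals its mean, the precision-weighted average.
Prior precision 1/σ₀² = 1/4 = 0.25; data precision n/σ² = 41/9.
θ̂ = (0.25·11 + (41/9)·13.58) / (0.25 + 41/9) = (58153/900)/(173/36) = 58153/4325 ≈ 13.4458.

θ̂_MAP = 13.4458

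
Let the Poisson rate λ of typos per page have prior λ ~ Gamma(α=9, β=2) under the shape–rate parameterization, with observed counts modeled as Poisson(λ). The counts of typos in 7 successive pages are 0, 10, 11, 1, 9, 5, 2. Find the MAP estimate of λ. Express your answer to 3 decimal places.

Σxᵢ = 0+10+11+1+9+5+2 = 38, with n = 7.
Posterior ∝ λ^8e^(−2λ) · λ^38e^(−7λ) = λ^46e^(−9λ), i.e. Gamma(shape=47, rate=9).
The mode of a Gamma(a, b) with a ≥ 1 (shape–rate) is (a−1)/b = 46/9 ≈ 5.111.

λ̂_MAP = 5.111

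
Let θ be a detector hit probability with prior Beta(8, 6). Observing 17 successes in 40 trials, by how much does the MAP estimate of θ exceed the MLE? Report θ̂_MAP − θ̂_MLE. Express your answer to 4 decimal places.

MAP − MLE = 0.0365

Posterior is Beta(25, 29); MAP = (25−1)/(54−2) = 24/52 ≈ 0.46154.
MLE ignores the prior: θ̂_MLE = k/n = 17/40 ≈ 0.42500.
Difference = 24/52 − 17/40 = 19/520 ≈ 0.0365.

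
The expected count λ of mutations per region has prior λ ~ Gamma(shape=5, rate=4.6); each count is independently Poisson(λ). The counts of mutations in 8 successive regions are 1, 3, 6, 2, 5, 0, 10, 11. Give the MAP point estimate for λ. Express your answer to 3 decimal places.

Σxᵢ = 1+3+6+2+5+0+10+11 = 38, with n = 8.
Posterior ∝ λ^4e^(−4.6λ) · λ^38e^(−8λ) = λ^42e^(−12.6λ), i.e. Gamma(shape=43, rate=12.6).
The mode of a Gamma(a, b) with a ≥ 1 (shape–rate) is (a−1)/b = 42/12.6 ≈ 3.333.

λ̂_MAP = 3.333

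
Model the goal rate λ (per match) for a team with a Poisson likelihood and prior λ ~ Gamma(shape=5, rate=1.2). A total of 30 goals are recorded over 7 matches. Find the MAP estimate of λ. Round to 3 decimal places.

Σxᵢ = 30, n = 7.
Posterior ∝ λ^4e^(−1.2λ) · λ^30e^(−7λ) = λ^34e^(−8.2λ), i.e. Gamma(shape=35, rate=8.2).
The mode of a Gamma(a, b) with a ≥ 1 (shape–rate) is (a−1)/b = 34/8.2 ≈ 4.146.

λ̂_MAP = 4.146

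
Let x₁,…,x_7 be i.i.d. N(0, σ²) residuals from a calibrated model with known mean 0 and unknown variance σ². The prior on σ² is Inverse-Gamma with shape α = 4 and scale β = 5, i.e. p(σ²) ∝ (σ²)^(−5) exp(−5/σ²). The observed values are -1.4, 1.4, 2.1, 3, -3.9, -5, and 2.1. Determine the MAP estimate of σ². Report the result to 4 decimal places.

Sum of squared deviations about the known mean: SS = (-1.4−0)² + (1.4−0)² + (2.1−0)² + (3−0)² + (-3.9−0)² + (-5−0)² + (2.1−0)² = 61.95.
The Normal likelihood contributes (σ²)^(−n/2) exp(−SS/(2σ²)), so the posterior is Inverse-Gamma(α + n/2, β + SS/2) = Inverse-Gamma(7.5, 35.975).
The mode of Inverse-Gamma(a, b) is b/(a+1) = 35.975/8.5 ≈ 4.2324.

σ̂²_MAP = 4.2324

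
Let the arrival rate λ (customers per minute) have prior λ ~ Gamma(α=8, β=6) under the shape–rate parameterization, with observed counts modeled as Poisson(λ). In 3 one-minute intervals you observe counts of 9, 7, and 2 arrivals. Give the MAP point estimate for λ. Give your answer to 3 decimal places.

Σxᵢ = 9+7+2 = 18, with n = 3.
Posterior ∝ λ^7e^(−6λ) · λ^18e^(−3λ) = λ^25e^(−9λ), i.e. Gamma(shape=26, rate=9).
The mode of a Gamma(a, b) with a ≥ 1 (shape–rate) is (a−1)/b = 25/9 ≈ 2.778.

λ̂_MAP = 2.778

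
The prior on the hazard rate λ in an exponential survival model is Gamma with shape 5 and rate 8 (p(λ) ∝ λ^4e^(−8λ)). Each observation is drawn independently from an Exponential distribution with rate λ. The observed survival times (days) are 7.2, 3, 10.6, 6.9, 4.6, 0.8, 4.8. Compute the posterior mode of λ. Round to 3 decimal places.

The Exponential(rate=λ) likelihood is ∝ λ^n e^(−λΣtᵢ). Here n = 7 and Σtᵢ = 7.2 + 3 + 10.6 + 6.9 + 4.6 + 0.8 + 4.8 = 37.9.
Posterior ∝ λ^4e^(−8λ) · λ^7e^(−37.9λ) = λ^11e^(−45.9λ), i.e. Gamma(12, 45.9).
Mode = (a−1)/b = 11/45.9 ≈ 0.240.

λ̂_MAP = 0.240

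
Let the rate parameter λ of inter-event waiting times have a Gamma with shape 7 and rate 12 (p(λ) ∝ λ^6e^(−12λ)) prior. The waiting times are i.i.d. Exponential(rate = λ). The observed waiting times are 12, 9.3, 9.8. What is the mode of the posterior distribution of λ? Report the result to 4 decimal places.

The Exponential(rate=λ) likelihood is ∝ λ^n e^(−λΣtᵢ). Here n = 3 and Σtᵢ = 12 + 9.3 + 9.8 = 31.1.
Posterior ∝ λ^6e^(−12λ) · λ^3e^(−31.1λ) = λ^9e^(−43.1λ), i.e. Gamma(10, 43.1).
Mode = (a−1)/b = 9/43.1 ≈ 0.2088.

λ̂_MAP = 0.2088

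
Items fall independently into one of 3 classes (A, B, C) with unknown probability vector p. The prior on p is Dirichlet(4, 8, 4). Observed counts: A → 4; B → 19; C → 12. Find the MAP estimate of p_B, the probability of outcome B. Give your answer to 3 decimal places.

The posterior is Dirichlet(αᵢ + nᵢ) = Dirichlet(8, 27, 16).
For a Dirichlet(a₁,…,a_K) with all aᵢ > 1, the mode has j-th component (aⱼ − 1)/(Σaᵢ − K).
Here Σaᵢ = 51 and K = 3, so p_B = (27 − 1)/(51 − 3) = 26/48 ≈ 0.542.

MAP estimate of p_B = 0.542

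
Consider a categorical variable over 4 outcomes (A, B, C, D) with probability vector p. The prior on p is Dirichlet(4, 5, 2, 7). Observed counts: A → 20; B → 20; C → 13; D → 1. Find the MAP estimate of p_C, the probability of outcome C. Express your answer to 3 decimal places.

MAP estimate of p_C = 0.206

The posterior is Dirichlet(αᵢ + nᵢ) = Dirichlet(24, 25, 15, 8).
For a Dirichlet(a₁,…,a_K) with all aᵢ > 1, the mode has j-th component (aⱼ − 1)/(Σaᵢ − K).
Here Σaᵢ = 72 and K = 4, so p_C = (15 − 1)/(72 − 4) = 14/68 ≈ 0.206.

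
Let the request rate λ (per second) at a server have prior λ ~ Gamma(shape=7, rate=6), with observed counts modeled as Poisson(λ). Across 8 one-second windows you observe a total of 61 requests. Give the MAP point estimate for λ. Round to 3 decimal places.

λ̂_MAP = 4.786

Σxᵢ = 61, n = 8.
Posterior ∝ λ^6e^(−6λ) · λ^61e^(−8λ) = λ^67e^(−14λ), i.e. Gamma(shape=68, rate=14).
The mode of a Gamma(a, b) with a ≥ 1 (shape–rate) is (a−1)/b = 67/14 ≈ 4.786.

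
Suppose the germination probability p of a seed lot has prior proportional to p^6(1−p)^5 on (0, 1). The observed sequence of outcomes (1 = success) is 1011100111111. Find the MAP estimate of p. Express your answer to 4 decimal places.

The prior density ∝ p^6(1−p)^5 is the kernel of Beta(7, 6).
Data: 10 successes in 13 trials (from the sequence). The binomial likelihood contributes p^10(1−p)^3, so the posterior is Beta(7+10, 6+3) = Beta(17, 9).
For Beta(a, b) with a, b > 1 the mode is (a−1)/(a+b−2) = 16/24 ≈ 0.6667.

p̂_MAP = 0.6667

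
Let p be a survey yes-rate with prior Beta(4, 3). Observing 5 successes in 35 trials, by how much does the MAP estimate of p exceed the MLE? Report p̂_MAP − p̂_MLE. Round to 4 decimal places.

MAP − MLE = 0.0571

Posterior is Beta(9, 33); MAP = (9−1)/(42−2) = 8/40 ≈ 0.20000.
MLE ignores the prior: p̂_MLE = k/n = 5/35 ≈ 0.14286.
Difference = 8/40 − 5/35 = 2/35 ≈ 0.0571.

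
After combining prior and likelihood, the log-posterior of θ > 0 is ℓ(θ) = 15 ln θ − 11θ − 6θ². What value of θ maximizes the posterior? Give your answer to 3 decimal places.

ℓ'(θ) = 15/θ − 11 − 12θ. Setting this to zero and multiplying by θ: 12θ² + 11θ − 15 = 0.
θ = (−11 + √(11² + 4·12·15)) / (2·12) = (−11 + √841) / 24 = (−11 + 29)/24 = 3/4.
ℓ''(θ) = −15/θ² − 12 < 0, confirming a maximum.

θ̂_MAP = 0.750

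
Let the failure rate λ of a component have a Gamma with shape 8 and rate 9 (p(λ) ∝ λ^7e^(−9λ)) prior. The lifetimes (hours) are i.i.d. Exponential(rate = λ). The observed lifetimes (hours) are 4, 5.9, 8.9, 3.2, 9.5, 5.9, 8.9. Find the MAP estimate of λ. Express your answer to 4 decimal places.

λ̂_MAP = 0.2532

The Exponential(rate=λ) likelihood is ∝ λ^n e^(−λΣtᵢ). Here n = 7 and Σtᵢ = 4 + 5.9 + 8.9 + 3.2 + 9.5 + 5.9 + 8.9 = 46.3.
Posterior ∝ λ^7e^(−9λ) · λ^7e^(−46.3λ) = λ^14e^(−55.3λ), i.e. Gamma(15, 55.3).
Mode = (a−1)/b = 14/55.3 ≈ 0.2532.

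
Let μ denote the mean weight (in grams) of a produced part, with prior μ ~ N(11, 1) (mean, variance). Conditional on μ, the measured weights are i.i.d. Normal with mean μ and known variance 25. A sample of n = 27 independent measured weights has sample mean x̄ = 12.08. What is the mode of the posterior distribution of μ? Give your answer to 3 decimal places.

n = 27, x̄ = 12.08.
For a Normal prior and Normal likelihood with known variance, the posterior is Normal; its mode equals its mean, the precision-weighted average.
Prior precision 1/σ₀² = 1/1 = 1; data precision n/σ² = 27/25 = 1.08.
μ̂ = (1·11 + 1.08·12.08) / (1 + 1.08) = 24.0464/2.08 = 15029/1300 ≈ 11.561.

μ̂_MAP = 11.561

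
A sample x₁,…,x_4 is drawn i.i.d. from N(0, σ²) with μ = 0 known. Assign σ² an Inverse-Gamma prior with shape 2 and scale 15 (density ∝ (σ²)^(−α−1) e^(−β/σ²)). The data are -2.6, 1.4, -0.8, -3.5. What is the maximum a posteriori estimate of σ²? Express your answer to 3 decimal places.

Sum of squared deviations about the known mean: SS = (-2.6−0)² + (1.4−0)² + (-0.8−0)² + (-3.5−0)² = 21.61.
The Normal likelihood contributes (σ²)^(−n/2) exp(−SS/(2σ²)), so the posterior is Inverse-Gamma(α + n/2, β + SS/2) = Inverse-Gamma(4, 25.805).
The mode of Inverse-Gamma(a, b) is b/(a+1) = 25.805/5 ≈ 5.161.

σ̂²_MAP = 5.161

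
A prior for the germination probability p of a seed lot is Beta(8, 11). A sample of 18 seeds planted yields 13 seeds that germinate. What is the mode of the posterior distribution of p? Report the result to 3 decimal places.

Prior: Beta(8, 11).
Data: 13 successes in 18 trials. The binomial likelihood contributes p^13(1−p)^5, so the posterior is Beta(8+13, 11+5) = Beta(21, 16).
For Beta(a, b) with a, b > 1 the mode is (a−1)/(a+b−2) = 20/35 ≈ 0.571.

p̂_MAP = 0.571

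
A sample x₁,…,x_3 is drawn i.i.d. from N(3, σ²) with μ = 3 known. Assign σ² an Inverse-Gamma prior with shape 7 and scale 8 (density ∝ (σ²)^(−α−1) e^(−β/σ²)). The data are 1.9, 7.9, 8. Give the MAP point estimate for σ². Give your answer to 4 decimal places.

σ̂²_MAP = 3.4853

Sum of squared deviations about the known mean: SS = (1.9−3)² + (7.9−3)² + (8−3)² = 50.22.
The Normal likelihood contributes (σ²)^(−n/2) exp(−SS/(2σ²)), so the posterior is Inverse-Gamma(α + n/2, β + SS/2) = Inverse-Gamma(8.5, 33.11).
The mode of Inverse-Gamma(a, b) is b/(a+1) = 33.11/9.5 ≈ 3.4853.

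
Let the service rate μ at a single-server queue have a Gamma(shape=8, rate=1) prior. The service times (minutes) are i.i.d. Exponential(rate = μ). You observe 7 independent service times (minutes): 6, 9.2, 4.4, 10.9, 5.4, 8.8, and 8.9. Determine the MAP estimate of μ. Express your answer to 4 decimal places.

The Exponential(rate=μ) likelihood is ∝ μ^n e^(−μΣtᵢ). Here n = 7 and Σtᵢ = 6 + 9.2 + 4.4 + 10.9 + 5.4 + 8.8 + 8.9 = 53.6.
Posterior ∝ μ^7e^(−1μ) · μ^7e^(−53.6μ) = μ^14e^(−54.6μ), i.e. Gamma(15, 54.6).
Mode = (a−1)/b = 14/54.6 ≈ 0.2564.

μ̂_MAP = 0.2564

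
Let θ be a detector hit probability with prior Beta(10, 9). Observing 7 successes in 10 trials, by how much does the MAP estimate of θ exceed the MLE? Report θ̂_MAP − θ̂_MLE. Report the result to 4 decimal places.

Posterior is Beta(17, 12); MAP = (17−1)/(29−2) = 16/27 ≈ 0.59259.
MLE ignores the prior: θ̂_MLE = k/n = 7/10 ≈ 0.70000.
Difference = 16/27 − 7/10 = -29/270 ≈ -0.1074.

MAP − MLE = -0.1074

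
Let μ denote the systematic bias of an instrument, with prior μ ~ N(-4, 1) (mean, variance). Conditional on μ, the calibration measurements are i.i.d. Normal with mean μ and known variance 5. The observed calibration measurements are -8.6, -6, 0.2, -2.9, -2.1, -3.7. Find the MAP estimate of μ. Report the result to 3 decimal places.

μ̂_MAP = -3.918

n = 6; x̄ = ((-8.6) + (-6) + 0.2 + (-2.9) + (-2.1) + (-3.7))/6 = -23.1/6 = -3.85.
For a Normal prior and Normal likelihood with known variance, the posterior is Normal; its mode equals its mean, the precision-weighted average.
Prior precision 1/σ₀² = 1/1 = 1; data precision n/σ² = 6/5 = 1.2.
μ̂ = (1·(-4) + 1.2·(-3.85)) / (1 + 1.2) = (-8.62)/2.2 = -431/110 ≈ -3.918.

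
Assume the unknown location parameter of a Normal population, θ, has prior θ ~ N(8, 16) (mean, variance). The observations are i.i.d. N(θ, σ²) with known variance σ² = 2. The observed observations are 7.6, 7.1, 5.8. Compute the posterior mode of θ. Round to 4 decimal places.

θ̂_MAP = 6.8800

n = 3; x̄ = (7.6 + 7.1 + 5.8)/3 = 20.5/3 = 41/6 ≈ 6.8333.
For a Normal prior and Normal likelihood with known variance, the posterior is Normal; its mode equals its mean, the precision-weighted average.
Prior precision 1/σ₀² = 1/16 = 0.0625; data precision n/σ² = 3/2 = 1.5.
θ̂ = (0.0625·8 + 1.5·(41/6)) / (0.0625 + 1.5) = 10.75/1.5625 = 6.8800.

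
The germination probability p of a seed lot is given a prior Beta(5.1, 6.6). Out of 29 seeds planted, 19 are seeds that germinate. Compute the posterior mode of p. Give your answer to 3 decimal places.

p̂_MAP = 0.597

Prior: Beta(5.1, 6.6).
Data: 19 successes in 29 trials. The binomial likelihood contributes p^19(1−p)^10, so the posterior is Beta(5.1+19, 6.6+10) = Beta(24.1, 16.6).
For Beta(a, b) with a, b > 1 the mode is (a−1)/(a+b−2) = 23.1/38.7 ≈ 0.597.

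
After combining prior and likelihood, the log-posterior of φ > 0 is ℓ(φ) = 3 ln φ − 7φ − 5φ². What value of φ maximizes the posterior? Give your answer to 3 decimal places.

ℓ'(φ) = 3/φ − 7 − 10φ. Setting this to zero and multiplying by φ: 10φ² + 7φ − 3 = 0.
φ = (−7 + √(7² + 4·10·3)) / (2·10) = (−7 + √169) / 20 = (−7 + 13)/20 = 3/10.
ℓ''(φ) = −3/φ² − 10 < 0, confirming a maximum.

φ̂_MAP = 0.300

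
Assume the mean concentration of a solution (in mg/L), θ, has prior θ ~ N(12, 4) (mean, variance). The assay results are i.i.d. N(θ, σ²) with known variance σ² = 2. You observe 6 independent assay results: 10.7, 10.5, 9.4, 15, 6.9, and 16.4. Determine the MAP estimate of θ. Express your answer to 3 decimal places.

n = 6; x̄ = (10.7 + 10.5 + 9.4 + 15 + 6.9 + 16.4)/6 = 68.9/6 = 689/60 ≈ 11.4833.
For a Normal prior and Normal likelihood with known variance, the posterior is Normal; its mode equals its mean, the precision-weighted average.
Prior precision 1/σ₀² = 1/4 = 0.25; data precision n/σ² = 6/2 = 3.
θ̂ = (0.25·12 + 3·(689/60)) / (0.25 + 3) = 37.45/3.25 = 749/65 ≈ 11.523.

θ̂_MAP = 11.523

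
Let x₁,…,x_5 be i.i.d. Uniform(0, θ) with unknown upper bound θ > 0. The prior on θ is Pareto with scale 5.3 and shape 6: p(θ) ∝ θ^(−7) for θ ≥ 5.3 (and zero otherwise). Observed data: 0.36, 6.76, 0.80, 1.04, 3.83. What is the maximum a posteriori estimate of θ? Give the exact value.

θ̂_MAP = 6.76

The Uniform(0, θ) likelihood is θ^(−n) for θ ≥ max(xᵢ), zero otherwise. Here max(xᵢ) = 6.76.
Posterior ∝ θ^(−7) · θ^(−5) = θ^(−12) on θ ≥ max(5.3, 6.76) = 6.76.
This density is strictly decreasing in θ, so the posterior mode lies at the lower boundary of the support.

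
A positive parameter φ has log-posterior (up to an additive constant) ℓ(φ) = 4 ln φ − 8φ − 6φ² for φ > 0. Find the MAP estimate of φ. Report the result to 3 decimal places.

φ̂_MAP = 0.333

ℓ'(φ) = 4/φ − 8 − 12φ. Setting this to zero and multiplying by φ: 12φ² + 8φ − 4 = 0.
φ = (−8 + √(8² + 4·12·4)) / (2·12) = (−8 + √256) / 24 = (−8 + 16)/24 = 1/3.
ℓ''(φ) = −4/φ² − 12 < 0, confirming a maximum.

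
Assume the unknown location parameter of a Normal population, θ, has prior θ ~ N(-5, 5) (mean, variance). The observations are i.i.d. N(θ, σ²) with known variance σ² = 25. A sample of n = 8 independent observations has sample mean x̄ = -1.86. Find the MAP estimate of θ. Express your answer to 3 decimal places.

n = 8, x̄ = -1.86.
For a Normal prior and Normal likelihood with known variance, the posterior is Normal; its mode equals its mean, the precision-weighted average.
Prior precision 1/σ₀² = 1/5 = 0.2; data precision n/σ² = 8/25 = 0.32.
θ̂ = (0.2·(-5) + 0.32·(-1.86)) / (0.2 + 0.32) = (-1.5952)/0.52 = -997/325 ≈ -3.068.

θ̂_MAP = -3.068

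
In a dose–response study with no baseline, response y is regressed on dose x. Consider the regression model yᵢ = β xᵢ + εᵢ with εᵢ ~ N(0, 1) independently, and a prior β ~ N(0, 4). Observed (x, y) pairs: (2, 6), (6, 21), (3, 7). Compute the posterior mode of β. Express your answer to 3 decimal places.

log p(β | y) = −Σ(yᵢ − βxᵢ)²/(2·1) − β²/(2·4) + const.
Setting the derivative to zero: Σxᵢ(yᵢ − βxᵢ)/1 − β/4 = 0, so β = Σxᵢyᵢ / (Σxᵢ² + σ²/τ²).
Σxᵢyᵢ = 2·6 + 6·21 + 3·7 = 159; Σxᵢ² = 49; σ²/τ² = 0.25.
β̂_MAP = 159 / (49 + 0.25) = 159/49.25 ≈ 3.228.

β̂_MAP = 3.228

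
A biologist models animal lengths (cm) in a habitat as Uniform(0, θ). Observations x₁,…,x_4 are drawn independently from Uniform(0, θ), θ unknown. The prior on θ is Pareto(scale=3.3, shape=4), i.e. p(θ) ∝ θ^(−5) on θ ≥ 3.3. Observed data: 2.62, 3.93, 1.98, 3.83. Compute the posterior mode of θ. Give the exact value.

θ̂_MAP = 3.93

The Uniform(0, θ) likelihood is θ^(−n) for θ ≥ max(xᵢ), zero otherwise. Here max(xᵢ) = 3.93.
Posterior ∝ θ^(−5) · θ^(−4) = θ^(−9) on θ ≥ max(3.3, 3.93) = 3.93.
This density is strictly decreasing in θ, so the posterior mode lies at the lower boundary of the support.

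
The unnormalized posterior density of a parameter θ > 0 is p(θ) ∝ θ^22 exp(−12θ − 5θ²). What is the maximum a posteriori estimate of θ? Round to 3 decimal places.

θ̂_MAP = 1.000

ℓ'(θ) = 22/θ − 12 − 10θ. Setting this to zero and multiplying by θ: 10θ² + 12θ − 22 = 0.
θ = (−12 + √(12² + 4·10·22)) / (2·10) = (−12 + √1024) / 20 = (−12 + 32)/20 = 1.
ℓ''(θ) = −22/θ² − 10 < 0, confirming a maximum.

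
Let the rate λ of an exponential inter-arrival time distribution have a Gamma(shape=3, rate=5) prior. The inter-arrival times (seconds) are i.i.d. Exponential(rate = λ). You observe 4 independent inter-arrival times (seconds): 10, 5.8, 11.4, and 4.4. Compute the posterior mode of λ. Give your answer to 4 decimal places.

The Exponential(rate=λ) likelihood is ∝ λ^n e^(−λΣtᵢ). Here n = 4 and Σtᵢ = 10 + 5.8 + 11.4 + 4.4 = 31.6.
Posterior ∝ λ^2e^(−5λ) · λ^4e^(−31.6λ) = λ^6e^(−36.6λ), i.e. Gamma(7, 36.6).
Mode = (a−1)/b = 6/36.6 ≈ 0.1639.

λ̂_MAP = 0.1639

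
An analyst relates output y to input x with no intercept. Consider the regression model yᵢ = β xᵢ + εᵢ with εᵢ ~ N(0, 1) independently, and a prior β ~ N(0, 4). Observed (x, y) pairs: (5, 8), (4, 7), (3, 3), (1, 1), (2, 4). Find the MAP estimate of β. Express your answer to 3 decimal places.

β̂_MAP = 1.557

log p(β | y) = −Σ(yᵢ − βxᵢ)²/(2·1) − β²/(2·4) + const.
Setting the derivative to zero: Σxᵢ(yᵢ − βxᵢ)/1 − β/4 = 0, so β = Σxᵢyᵢ / (Σxᵢ² + σ²/τ²).
Σxᵢyᵢ = 5·8 + 4·7 + 3·3 + 1·1 + 2·4 = 86; Σxᵢ² = 55; σ²/τ² = 0.25.
β̂_MAP = 86 / (55 + 0.25) = 86/55.25 ≈ 1.557.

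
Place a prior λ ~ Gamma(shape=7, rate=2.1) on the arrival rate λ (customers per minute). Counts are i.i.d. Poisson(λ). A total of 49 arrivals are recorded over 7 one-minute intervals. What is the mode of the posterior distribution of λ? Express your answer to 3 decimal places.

Σxᵢ = 49, n = 7.
Posterior ∝ λ^6e^(−2.1λ) · λ^49e^(−7λ) = λ^55e^(−9.1λ), i.e. Gamma(shape=56, rate=9.1).
The mode of a Gamma(a, b) with a ≥ 1 (shape–rate) is (a−1)/b = 55/9.1 ≈ 6.044.

λ̂_MAP = 6.044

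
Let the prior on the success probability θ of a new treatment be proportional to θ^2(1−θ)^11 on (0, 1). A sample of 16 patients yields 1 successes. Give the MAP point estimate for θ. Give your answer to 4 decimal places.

The prior density ∝ θ^2(1−θ)^11 is the kernel of Beta(3, 12).
Data: 1 success in 16 trials. The binomial likelihood contributes θ(1−θ)^15, so the posterior is Beta(3+1, 12+15) = Beta(4, 27).
For Beta(a, b) with a, b > 1 the mode is (a−1)/(a+b−2) = 3/29 ≈ 0.1034.

θ̂_MAP = 0.1034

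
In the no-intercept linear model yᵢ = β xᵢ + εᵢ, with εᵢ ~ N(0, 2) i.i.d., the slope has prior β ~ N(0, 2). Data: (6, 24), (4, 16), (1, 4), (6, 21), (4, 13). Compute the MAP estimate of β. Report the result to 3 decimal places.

β̂_MAP = 3.679

log p(β | y) = −Σ(yᵢ − βxᵢ)²/(2·2) − β²/(2·2) + const.
Setting the derivative to zero: Σxᵢ(yᵢ − βxᵢ)/2 − β/2 = 0, so β = Σxᵢyᵢ / (Σxᵢ² + σ²/τ²).
Σxᵢyᵢ = 6·24 + 4·16 + 1·4 + 6·21 + 4·13 = 390; Σxᵢ² = 105; σ²/τ² = 1.
β̂_MAP = 390 / (105 + 1) = 390/106 ≈ 3.679.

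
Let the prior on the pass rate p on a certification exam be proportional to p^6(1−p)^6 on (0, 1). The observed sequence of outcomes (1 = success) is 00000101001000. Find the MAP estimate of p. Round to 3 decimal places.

The prior density ∝ p^6(1−p)^6 is the kernel of Beta(7, 7).
Data: 3 successes in 14 trials (from the sequence). The binomial likelihood contributes p^3(1−p)^11, so the posterior is Beta(7+3, 7+11) = Beta(10, 18).
For Beta(a, b) with a, b > 1 the mode is (a−1)/(a+b−2) = 9/26 ≈ 0.346.

p̂_MAP = 0.346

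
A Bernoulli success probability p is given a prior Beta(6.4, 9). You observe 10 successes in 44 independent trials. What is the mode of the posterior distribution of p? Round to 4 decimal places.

Prior: Beta(6.4, 9).
Data: 10 successes in 44 trials. The binomial likelihood contributes p^10(1−p)^34, so the posterior is Beta(6.4+10, 9+34) = Beta(16.4, 43).
For Beta(a, b) with a, b > 1 the mode is (a−1)/(a+b−2) = 15.4/57.4 ≈ 0.2683.

p̂_MAP = 0.2683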